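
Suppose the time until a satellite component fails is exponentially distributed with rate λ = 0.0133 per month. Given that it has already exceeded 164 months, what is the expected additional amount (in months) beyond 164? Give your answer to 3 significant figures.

75.2

By memorylessness, the remaining amount past any threshold is again Exp(λ) with mean 1/λ = 75.188 months.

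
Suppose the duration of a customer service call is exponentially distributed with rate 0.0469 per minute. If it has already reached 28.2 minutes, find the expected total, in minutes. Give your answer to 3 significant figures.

49.5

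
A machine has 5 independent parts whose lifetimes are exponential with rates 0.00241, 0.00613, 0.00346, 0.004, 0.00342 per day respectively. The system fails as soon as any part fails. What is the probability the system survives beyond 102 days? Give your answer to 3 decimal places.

0.138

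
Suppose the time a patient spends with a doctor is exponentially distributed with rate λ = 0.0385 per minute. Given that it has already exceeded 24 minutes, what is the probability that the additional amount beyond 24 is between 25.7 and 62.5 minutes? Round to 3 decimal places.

0.282

Memoryless: the residual past 24 is again Exp(λ).
P(25.7 < residual < 62.5) = e^(−λ·25.7) − e^(−λ·62.5) = 0.37178 − 0.09015 ≈ 0.282.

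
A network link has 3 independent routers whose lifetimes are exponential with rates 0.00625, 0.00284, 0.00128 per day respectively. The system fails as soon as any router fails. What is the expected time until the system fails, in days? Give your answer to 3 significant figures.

96.4

The time to first failure is exponential with rate Σλ = 0.00625 + 0.00284 + 0.00128 = 0.01037.
E[min] = 1/Σλ = 1/0.01037 = 96.432 days.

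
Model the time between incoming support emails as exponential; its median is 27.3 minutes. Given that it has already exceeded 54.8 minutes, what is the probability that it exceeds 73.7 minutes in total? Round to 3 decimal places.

0.619

For an exponential, median = ln(2)/λ, so λ = ln 2 / 27.3 = 0.02539 per minute.
The exponential is memoryless, so the remaining time is again Exp(λ): the condition X > 54.8 is irrelevant.
P(X > 18.9) = e^(−0.47987) ≈ 0.619.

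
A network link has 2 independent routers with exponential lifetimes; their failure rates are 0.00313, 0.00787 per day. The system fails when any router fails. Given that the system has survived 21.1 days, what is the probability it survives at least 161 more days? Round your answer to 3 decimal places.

0.170

Time to first failure ~ Exp(Σλ) with Σλ = 0.011.
By memorylessness, P(T > 21.1+161 | T > 21.1) = P(T > 161) = e^(−0.011·161) ≈ 0.170.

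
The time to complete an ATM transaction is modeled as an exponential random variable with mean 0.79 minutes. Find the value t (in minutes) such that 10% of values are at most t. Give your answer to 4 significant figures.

The rate is λ = 1/0.79 = 1.26582 per minute.
Set 1 − e^(−λt) = 0.1, so t = −ln(0.9)/λ = 0.10536/1.26582 ≈ 0.0832348 minutes.

0.08323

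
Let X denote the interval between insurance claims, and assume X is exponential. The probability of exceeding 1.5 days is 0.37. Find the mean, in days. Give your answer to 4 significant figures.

1.509

e^(−λ·1.5) = 0.37 ⇒ λ = −ln(0.37)/1.5 = 0.662835.
Mean = 1/λ = 1.50867 days.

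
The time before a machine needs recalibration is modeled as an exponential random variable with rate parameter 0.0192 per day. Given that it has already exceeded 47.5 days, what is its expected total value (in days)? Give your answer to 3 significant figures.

99.6

By memorylessness, E[X | X > 47.5] = 47.5 + 1/λ = 47.5 + 52.0833 = 99.5833 days.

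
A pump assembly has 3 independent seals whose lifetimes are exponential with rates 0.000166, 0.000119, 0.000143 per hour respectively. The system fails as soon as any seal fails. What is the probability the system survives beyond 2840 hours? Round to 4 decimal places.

0.2966

The time to first failure is exponential with rate Σλ = 0.000166 + 0.000119 + 0.000143 = 0.000428.
P(min > 2840) = e^(−0.000428·2840) = e^(−1.2155) ≈ 0.2966.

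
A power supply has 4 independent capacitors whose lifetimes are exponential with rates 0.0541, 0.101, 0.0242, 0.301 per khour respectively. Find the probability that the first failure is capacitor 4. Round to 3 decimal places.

The time to first failure is exponential with rate Σλ = 0.0541 + 0.101 + 0.0242 + 0.301 = 0.4803.
P(capacitor 4 first) = λ_4/Σλ = 0.301/0.4803 ≈ 0.627.

0.627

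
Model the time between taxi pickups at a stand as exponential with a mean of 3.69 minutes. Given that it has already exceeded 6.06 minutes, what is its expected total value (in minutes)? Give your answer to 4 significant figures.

The rate is λ = 1/3.69 = 0.271003 per minute.
By memorylessness, E[X | X > 6.06] = 6.06 + 1/λ = 6.06 + 3.69 = 9.75 minutes.

9.750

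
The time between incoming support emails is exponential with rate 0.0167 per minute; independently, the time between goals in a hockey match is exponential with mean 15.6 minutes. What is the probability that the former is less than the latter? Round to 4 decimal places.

0.2067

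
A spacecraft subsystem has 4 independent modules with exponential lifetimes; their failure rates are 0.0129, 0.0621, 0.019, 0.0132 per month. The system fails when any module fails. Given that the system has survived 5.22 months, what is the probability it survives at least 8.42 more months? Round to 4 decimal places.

Time to first failure ~ Exp(Σλ) with Σλ = 0.1072.
By memorylessness, P(T > 5.22+8.42 | T > 5.22) = P(T > 8.42) = e^(−0.1072·8.42) ≈ 0.4055.

0.4055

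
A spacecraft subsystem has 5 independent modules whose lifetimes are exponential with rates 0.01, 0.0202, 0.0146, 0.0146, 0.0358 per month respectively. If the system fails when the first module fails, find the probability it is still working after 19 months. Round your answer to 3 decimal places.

0.164

The time to first failure is exponential with rate Σλ = 0.01 + 0.0202 + 0.0146 + 0.0146 + 0.0358 = 0.0952.
P(min > 19) = e^(−0.0952·19) = e^(−1.8088) ≈ 0.164.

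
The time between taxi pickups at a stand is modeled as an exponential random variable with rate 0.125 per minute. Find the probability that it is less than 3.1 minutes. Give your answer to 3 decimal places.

P(X ≤ 3.1) = 1 − e^(−λ·3.1) = 1 − e^(−0.3875) ≈ 0.321.

0.321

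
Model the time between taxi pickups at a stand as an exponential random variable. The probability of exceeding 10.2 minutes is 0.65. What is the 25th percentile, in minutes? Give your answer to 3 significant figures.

6.81

e^(−λ·10.2) = 0.65 ⇒ λ = −ln(0.65)/10.2 = 0.0422336.
25th percentile: 1 − e^(−λt) = 0.25, t = −ln(0.75)/λ = 6.81168 minutes.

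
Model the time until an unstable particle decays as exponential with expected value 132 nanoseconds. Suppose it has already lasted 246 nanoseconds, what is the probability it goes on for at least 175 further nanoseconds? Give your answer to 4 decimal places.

0.2656

The rate is λ = 1/132 = 0.00757576 per nanosecond.
P(X > s+t | X > s) = e^(−λ(s+t))/e^(−λs) = e^(−λt), independent of s = 246.
P(X > 175) = e^(−1.3258) ≈ 0.2656.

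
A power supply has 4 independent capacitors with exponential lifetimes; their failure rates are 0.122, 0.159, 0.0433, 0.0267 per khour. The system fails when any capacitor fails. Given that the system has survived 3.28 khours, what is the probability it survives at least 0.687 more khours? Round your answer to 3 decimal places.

0.786

Time to first failure ~ Exp(Σλ) with Σλ = 0.351.
By memorylessness, P(T > 3.28+0.687 | T > 3.28) = P(T > 0.687) = e^(−0.351·0.687) ≈ 0.786.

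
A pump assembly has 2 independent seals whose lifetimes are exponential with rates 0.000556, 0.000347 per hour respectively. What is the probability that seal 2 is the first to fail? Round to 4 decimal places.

0.3843

The time to first failure is exponential with rate Σλ = 0.000556 + 0.000347 = 0.000903.
P(seal 2 first) = λ_2/Σλ = 0.000347/0.000903 ≈ 0.3843.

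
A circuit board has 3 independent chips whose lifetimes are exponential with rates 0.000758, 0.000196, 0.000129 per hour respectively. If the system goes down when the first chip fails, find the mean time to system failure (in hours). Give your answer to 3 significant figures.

923

The time to first failure is exponential with rate Σλ = 0.000758 + 0.000196 + 0.000129 = 0.001083.
E[min] = 1/Σλ = 1/0.001083 = 923.361 hours.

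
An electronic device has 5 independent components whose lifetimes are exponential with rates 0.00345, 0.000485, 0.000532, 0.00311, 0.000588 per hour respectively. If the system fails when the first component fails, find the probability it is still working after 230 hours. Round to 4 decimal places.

0.1529

The time to first failure is exponential with rate Σλ = 0.00345 + 0.000485 + 0.000532 + 0.00311 + 0.000588 = 0.008165.
P(min > 230) = e^(−0.008165·230) = e^(−1.878) ≈ 0.1529.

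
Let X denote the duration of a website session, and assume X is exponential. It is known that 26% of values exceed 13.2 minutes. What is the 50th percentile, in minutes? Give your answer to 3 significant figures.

6.79

e^(−λ·13.2) = 0.26 ⇒ λ = −ln(0.26)/13.2 = 0.102051.
50th percentile: 1 − e^(−λt) = 0.5, t = −ln(0.5)/λ = 6.79216 minutes.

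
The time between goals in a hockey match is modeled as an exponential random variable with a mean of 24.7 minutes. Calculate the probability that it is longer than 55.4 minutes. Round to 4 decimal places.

The rate is λ = 1/24.7 = 0.0404858 per minute.
P(X > 55.4) = e^(−λ·55.4) = e^(−2.2429) ≈ 0.1061.

0.1061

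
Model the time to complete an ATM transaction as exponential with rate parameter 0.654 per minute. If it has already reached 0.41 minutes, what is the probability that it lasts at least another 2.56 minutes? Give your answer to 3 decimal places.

0.187

P(X > s+t | X > s) = e^(−λ(s+t))/e^(−λs) = e^(−λt), independent of s = 0.41.
P(X > 2.56) = e^(−1.6742) ≈ 0.187.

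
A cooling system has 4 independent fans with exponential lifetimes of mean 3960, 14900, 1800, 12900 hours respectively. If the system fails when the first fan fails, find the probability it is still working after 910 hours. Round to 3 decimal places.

0.420

The first failure time is exponential with rate Σλ_i = 1/3960 + 1/14900 + 1/1800 + 1/12900 = 0.000952714 per hour.
P(min > 910) = e^(−0.000952714·910) = e^(−0.86697) ≈ 0.420.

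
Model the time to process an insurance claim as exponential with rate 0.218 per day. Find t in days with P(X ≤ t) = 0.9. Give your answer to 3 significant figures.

Set 1 − e^(−λt) = 0.9, so t = −ln(0.1)/λ = 2.3026/0.218 ≈ 10.5623 days.

10.6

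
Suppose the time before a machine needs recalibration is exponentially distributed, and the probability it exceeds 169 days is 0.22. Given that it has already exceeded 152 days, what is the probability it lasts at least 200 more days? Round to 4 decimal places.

From e^(−λ·169) = 0.22, λ = −ln(0.22)/169 = 0.00895934.
Memoryless: P(X > 152+200 | X > 152) = P(X > 200) = e^(−0.00895934·200) ≈ 0.1666.

0.1666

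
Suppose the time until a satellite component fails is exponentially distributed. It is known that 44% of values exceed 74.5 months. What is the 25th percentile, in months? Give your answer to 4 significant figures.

e^(−λ·74.5) = 0.44 ⇒ λ = −ln(0.44)/74.5 = 0.0110199.
25th percentile: 1 − e^(−λt) = 0.25, t = −ln(0.75)/λ = 26.1058 months.

26.11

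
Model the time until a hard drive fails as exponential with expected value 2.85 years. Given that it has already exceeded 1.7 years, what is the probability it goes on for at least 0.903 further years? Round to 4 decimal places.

0.7284

The rate is λ = 1/2.85 = 0.350877 per year.
P(X > s+t | X > s) = e^(−λ(s+t))/e^(−λs) = e^(−λt), independent of s = 1.7.
P(X > 0.903) = e^(−0.31684) ≈ 0.7284.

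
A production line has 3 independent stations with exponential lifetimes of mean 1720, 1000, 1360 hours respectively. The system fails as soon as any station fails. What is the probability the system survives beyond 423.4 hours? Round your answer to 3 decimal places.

0.375

The first failure time is exponential with rate Σλ_i = 1/1720 + 1/1000 + 1/1360 = 0.00231669 per hour.
P(min > 423.4) = e^(−0.00231669·423.4) = e^(−0.98089) ≈ 0.375.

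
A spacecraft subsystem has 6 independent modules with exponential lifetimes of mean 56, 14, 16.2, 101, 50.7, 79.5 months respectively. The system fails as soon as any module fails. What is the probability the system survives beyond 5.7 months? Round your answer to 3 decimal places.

0.332

The first failure time is exponential with rate Σλ_i = 1/56 + 1/14 + 1/16.2 + 1/101 + 1/50.7 + 1/79.5 = 0.193218 per month.
P(min > 5.7) = e^(−0.193218·5.7) = e^(−1.1013) ≈ 0.332.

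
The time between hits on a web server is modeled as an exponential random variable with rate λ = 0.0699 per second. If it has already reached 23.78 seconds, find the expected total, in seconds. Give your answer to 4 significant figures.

38.09

By memorylessness, E[X | X > 23.78] = 23.78 + 1/λ = 23.78 + 14.3062 = 38.0862 seconds.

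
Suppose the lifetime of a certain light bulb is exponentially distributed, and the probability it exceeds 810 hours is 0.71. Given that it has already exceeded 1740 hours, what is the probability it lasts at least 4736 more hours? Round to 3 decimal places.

0.135

From e^(−λ·810) = 0.71, λ = −ln(0.71)/810 = 0.000422828.
Memoryless: P(X > 1740+4736 | X > 1740) = P(X > 4736) = e^(−0.000422828·4736) ≈ 0.135.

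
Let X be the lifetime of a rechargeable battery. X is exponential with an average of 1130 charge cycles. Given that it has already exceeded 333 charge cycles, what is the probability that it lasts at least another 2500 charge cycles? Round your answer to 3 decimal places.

The rate is λ = 1/1130 = 0.000884956 per charge cycle.
By the memoryless property, P(X > 333+2500 | X > 333) = P(X > 2500).
P(X > 2500) = e^(−2.2124) ≈ 0.109.

0.109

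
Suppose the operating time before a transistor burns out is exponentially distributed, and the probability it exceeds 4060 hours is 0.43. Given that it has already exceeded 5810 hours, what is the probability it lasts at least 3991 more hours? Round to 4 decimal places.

From e^(−λ·4060) = 0.43, λ = −ln(0.43)/4060 = 0.000207874.
Memoryless: P(X > 5810+3991 | X > 5810) = P(X > 3991) = e^(−0.000207874·3991) ≈ 0.4362.

0.4362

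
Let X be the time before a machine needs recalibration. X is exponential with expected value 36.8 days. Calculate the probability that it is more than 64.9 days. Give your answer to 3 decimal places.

0.171

The rate is λ = 1/36.8 = 0.0271739 per day.
P(X > 64.9) = e^(−λ·64.9) = e^(−1.7636) ≈ 0.171.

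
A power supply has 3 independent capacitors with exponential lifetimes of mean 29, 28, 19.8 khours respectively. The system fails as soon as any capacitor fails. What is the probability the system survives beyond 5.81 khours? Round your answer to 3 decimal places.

0.496

The first failure time is exponential with rate Σλ_i = 1/29 + 1/28 + 1/19.8 = 0.120702 per khour.
P(min > 5.81) = e^(−0.120702·5.81) = e^(−0.70128) ≈ 0.496.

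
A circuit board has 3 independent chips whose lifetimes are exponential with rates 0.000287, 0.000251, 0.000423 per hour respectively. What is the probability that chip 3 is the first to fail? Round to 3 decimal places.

0.440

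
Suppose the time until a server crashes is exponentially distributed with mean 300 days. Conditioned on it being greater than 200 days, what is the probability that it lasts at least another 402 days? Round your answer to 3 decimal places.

The rate is λ = 1/300 = 0.00333333 per day.
By the memoryless property, P(X > 200+402 | X > 200) = P(X > 402).
P(X > 402) = e^(−1.34) ≈ 0.262.

0.262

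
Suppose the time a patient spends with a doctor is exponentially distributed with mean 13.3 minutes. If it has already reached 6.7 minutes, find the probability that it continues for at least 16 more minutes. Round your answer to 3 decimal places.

0.300

The rate is λ = 1/13.3 = 0.075188 per minute.
P(X > s+t | X > s) = e^(−λ(s+t))/e^(−λs) = e^(−λt), independent of s = 6.7.
P(X > 16) = e^(−1.203) ≈ 0.300.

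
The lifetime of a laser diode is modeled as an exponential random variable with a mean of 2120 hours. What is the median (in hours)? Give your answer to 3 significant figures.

1470

The rate is λ = 1/2120 = 0.000471698 per hour.
Set 1 − e^(−λt) = 0.5, so t = −ln(0.5)/λ = 0.69315/0.000471698 ≈ 1469.47 hours.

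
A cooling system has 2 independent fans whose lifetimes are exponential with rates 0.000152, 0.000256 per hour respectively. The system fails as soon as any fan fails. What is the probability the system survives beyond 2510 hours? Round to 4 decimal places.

0.3591

The time to first failure is exponential with rate Σλ = 0.000152 + 0.000256 = 0.000408.
P(min > 2510) = e^(−0.000408·2510) = e^(−1.0241) ≈ 0.3591.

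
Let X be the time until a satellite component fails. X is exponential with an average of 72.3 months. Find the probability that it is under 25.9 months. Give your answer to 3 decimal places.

0.301

The rate is λ = 1/72.3 = 0.0138313 per month.
P(X ≤ 25.9) = 1 − e^(−λ·25.9) = 1 − e^(−0.35823) ≈ 0.301.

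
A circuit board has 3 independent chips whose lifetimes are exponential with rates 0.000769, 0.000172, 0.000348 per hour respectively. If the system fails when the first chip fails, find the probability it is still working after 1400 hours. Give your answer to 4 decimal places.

The time to first failure is exponential with rate Σλ = 0.000769 + 0.000172 + 0.000348 = 0.001289.
P(min > 1400) = e^(−0.001289·1400) = e^(−1.8046) ≈ 0.1645.

0.1645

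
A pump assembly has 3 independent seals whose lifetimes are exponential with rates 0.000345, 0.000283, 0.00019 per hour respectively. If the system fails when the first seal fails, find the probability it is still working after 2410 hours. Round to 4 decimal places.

0.1393

The time to first failure is exponential with rate Σλ = 0.000345 + 0.000283 + 0.00019 = 0.000818.
P(min > 2410) = e^(−0.000818·2410) = e^(−1.9714) ≈ 0.1393.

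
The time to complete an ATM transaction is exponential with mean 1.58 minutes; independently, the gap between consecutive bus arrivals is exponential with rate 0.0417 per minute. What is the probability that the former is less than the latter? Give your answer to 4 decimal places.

0.9382

λ_1 = 1/1.58 = 0.632911, λ_2 = 0.0417.
For independent exponentials, P(the former < the latter) = λ_1/(λ_1+λ_2) = 0.632911/0.674611 ≈ 0.9382.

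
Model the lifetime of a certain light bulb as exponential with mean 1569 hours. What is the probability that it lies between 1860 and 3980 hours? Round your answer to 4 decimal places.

0.2265

The rate is λ = 1/1569 = 0.000637349 per hour.
P(1860 < X < 3980) = e^(−λ·1860) − e^(−λ·3980) = 0.30560 − 0.07913 ≈ 0.2265.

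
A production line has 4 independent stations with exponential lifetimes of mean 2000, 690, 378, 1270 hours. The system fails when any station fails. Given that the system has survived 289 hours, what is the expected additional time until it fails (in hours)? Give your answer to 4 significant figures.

First-failure rate Σλ = 1/2000 + 1/690 + 1/378 + 1/1270 = 0.00538218.
By memorylessness the expected residual is 1/Σλ = 185.798 hours, regardless of the 289 already elapsed.

185.8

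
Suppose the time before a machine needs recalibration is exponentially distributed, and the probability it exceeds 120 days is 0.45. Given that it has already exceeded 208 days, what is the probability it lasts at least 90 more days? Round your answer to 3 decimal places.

From e^(−λ·120) = 0.45, λ = −ln(0.45)/120 = 0.00665423.
Memoryless: P(X > 208+90 | X > 208) = P(X > 90) = e^(−0.00665423·90) ≈ 0.549.

0.549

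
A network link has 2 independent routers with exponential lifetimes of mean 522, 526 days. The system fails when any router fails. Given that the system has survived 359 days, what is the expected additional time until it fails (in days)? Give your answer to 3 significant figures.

262

First-failure rate Σλ = 1/522 + 1/526 = 0.00381685.
By memorylessness the expected residual is 1/Σλ = 261.996 days, regardless of the 359 already elapsed.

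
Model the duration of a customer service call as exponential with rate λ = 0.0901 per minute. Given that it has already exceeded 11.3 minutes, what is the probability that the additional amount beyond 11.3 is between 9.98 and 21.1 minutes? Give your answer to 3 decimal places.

Memoryless: the residual past 11.3 is again Exp(λ).
P(9.98 < residual < 21.1) = e^(−λ·9.98) − e^(−λ·21.1) = 0.40690 − 0.14940 ≈ 0.257.

0.257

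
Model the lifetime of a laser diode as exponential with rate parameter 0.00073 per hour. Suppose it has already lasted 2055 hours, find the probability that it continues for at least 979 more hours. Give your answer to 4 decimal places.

0.4894

The exponential is memoryless, so the remaining time is again Exp(λ): the condition X > 2055 is irrelevant.
P(X > 979) = e^(−0.71467) ≈ 0.4894.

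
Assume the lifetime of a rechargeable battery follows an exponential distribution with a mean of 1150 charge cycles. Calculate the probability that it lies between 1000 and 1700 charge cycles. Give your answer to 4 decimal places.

The rate is λ = 1/1150 = 0.000869565 per charge cycle.
P(1000 < X < 1700) = e^(−λ·1000) − e^(−λ·1700) = 0.41913 − 0.22803 ≈ 0.1911.

0.1911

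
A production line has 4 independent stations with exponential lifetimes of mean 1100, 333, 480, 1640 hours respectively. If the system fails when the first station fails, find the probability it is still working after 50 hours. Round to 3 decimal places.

The first failure time is exponential with rate Σλ_i = 1/1100 + 1/333 + 1/480 + 1/1640 = 0.00660518 per hour.
P(min > 50) = e^(−0.00660518·50) = e^(−0.33026) ≈ 0.719.

0.719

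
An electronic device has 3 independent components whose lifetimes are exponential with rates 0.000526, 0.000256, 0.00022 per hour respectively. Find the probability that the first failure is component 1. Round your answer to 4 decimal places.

The time to first failure is exponential with rate Σλ = 0.000526 + 0.000256 + 0.00022 = 0.001002.
P(component 1 first) = λ_1/Σλ = 0.000526/0.001002 ≈ 0.5250.

0.5250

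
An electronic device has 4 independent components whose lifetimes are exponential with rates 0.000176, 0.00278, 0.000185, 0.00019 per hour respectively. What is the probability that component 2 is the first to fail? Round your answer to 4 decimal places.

0.8346

The time to first failure is exponential with rate Σλ = 0.000176 + 0.00278 + 0.000185 + 0.00019 = 0.003331.
P(component 2 first) = λ_2/Σλ = 0.00278/0.003331 ≈ 0.8346.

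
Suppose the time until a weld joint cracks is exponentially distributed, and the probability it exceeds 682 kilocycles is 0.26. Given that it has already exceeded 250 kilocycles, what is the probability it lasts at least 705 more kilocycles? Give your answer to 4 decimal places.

From e^(−λ·682) = 0.26, λ = −ln(0.26)/682 = 0.00197518.
Memoryless: P(X > 250+705 | X > 250) = P(X > 705) = e^(−0.00197518·705) ≈ 0.2485.

0.2485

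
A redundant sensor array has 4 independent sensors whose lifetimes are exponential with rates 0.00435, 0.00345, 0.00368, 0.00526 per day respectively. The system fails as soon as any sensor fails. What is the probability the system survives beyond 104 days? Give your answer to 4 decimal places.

0.1754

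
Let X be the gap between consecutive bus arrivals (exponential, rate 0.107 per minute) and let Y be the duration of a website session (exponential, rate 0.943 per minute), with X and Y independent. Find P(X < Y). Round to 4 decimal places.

λ_1 = 0.107, λ_2 = 0.943.
For independent exponentials, P(X < Y) = λ_1/(λ_1+λ_2) = 0.107/1.05 ≈ 0.1019.

0.1019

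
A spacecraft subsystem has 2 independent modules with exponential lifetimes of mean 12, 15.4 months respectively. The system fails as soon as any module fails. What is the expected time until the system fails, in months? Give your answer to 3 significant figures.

The first failure time is exponential with rate Σλ_i = 1/12 + 1/15.4 = 0.148268 per month.
E[min] = 1/Σλ = 1/0.148268 = 6.74453 months.

6.74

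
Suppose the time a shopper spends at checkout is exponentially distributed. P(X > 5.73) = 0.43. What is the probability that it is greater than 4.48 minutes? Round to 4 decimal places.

0.5169

e^(−λ·5.73) = 0.43 ⇒ λ = −ln(0.43)/5.73 = 0.14729.
P(X > 4.48) = e^(−0.14729·4.48) = e^(−0.65986) ≈ 0.5169.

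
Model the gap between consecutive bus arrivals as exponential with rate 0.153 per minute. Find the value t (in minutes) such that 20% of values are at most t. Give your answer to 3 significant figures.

Set 1 − e^(−λt) = 0.2, so t = −ln(0.8)/λ = 0.22314/0.153 ≈ 1.45845 minutes.

1.46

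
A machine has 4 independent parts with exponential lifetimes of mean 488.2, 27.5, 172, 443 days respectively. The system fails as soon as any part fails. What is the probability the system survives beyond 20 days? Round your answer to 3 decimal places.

0.395

The first failure time is exponential with rate Σλ_i = 1/488.2 + 1/27.5 + 1/172 + 1/443 = 0.0464833 per day.
P(min > 20) = e^(−0.0464833·20) = e^(−0.92967) ≈ 0.395.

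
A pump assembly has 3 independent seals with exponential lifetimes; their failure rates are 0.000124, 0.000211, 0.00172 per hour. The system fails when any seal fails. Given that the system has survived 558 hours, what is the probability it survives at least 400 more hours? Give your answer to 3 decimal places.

0.440

Time to first failure ~ Exp(Σλ) with Σλ = 0.002055.
By memorylessness, P(T > 558+400 | T > 558) = P(T > 400) = e^(−0.002055·400) ≈ 0.440.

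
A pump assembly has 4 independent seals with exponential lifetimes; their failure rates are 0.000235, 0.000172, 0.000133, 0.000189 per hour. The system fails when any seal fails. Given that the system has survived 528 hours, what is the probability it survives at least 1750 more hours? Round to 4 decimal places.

Time to first failure ~ Exp(Σλ) with Σλ = 0.000729.
By memorylessness, P(T > 528+1750 | T > 528) = P(T > 1750) = e^(−0.000729·1750) ≈ 0.2792.

0.2792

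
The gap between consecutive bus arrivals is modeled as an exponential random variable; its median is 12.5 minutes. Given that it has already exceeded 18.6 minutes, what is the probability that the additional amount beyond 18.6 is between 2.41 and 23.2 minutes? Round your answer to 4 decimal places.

0.5987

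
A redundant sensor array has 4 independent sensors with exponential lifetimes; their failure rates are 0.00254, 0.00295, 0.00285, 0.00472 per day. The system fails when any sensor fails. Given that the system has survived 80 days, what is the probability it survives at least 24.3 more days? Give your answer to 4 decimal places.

0.7281

Time to first failure ~ Exp(Σλ) with Σλ = 0.01306.
By memorylessness, P(T > 80+24.3 | T > 80) = P(T > 24.3) = e^(−0.01306·24.3) ≈ 0.7281.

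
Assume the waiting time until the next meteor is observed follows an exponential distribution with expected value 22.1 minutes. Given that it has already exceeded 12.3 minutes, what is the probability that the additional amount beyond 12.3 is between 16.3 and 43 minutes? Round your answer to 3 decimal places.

The rate is λ = 1/22.1 = 0.0452489 per minute.
Memoryless: the residual past 12.3 is again Exp(λ).
P(16.3 < residual < 43) = e^(−λ·16.3) − e^(−λ·43) = 0.47828 − 0.14289 ≈ 0.335.

0.335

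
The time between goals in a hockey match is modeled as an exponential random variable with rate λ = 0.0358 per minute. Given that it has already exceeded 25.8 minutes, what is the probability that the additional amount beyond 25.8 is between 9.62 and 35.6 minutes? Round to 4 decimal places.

Memoryless: the residual past 25.8 is again Exp(λ).
P(9.62 < residual < 35.6) = e^(−λ·9.62) − e^(−λ·35.6) = 0.70865 − 0.27958 ≈ 0.4291.

0.4291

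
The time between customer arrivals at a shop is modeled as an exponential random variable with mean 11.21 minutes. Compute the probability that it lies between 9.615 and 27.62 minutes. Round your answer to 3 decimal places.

The rate is λ = 1/11.21 = 0.0892061 per minute.
P(9.615 < X < 27.62) = e^(−λ·9.615) − e^(−λ·27.62) = 0.42413 − 0.08510 ≈ 0.339.

0.339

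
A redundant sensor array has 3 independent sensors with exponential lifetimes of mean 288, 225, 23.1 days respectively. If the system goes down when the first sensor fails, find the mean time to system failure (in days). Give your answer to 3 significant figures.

The first failure time is exponential with rate Σλ_i = 1/288 + 1/225 + 1/23.1 = 0.0512067 per day.
E[min] = 1/Σλ = 1/0.0512067 = 19.5287 days.

19.5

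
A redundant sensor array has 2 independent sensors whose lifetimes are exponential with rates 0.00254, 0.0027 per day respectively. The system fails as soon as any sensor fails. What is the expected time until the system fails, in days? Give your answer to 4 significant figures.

190.8

The time to first failure is exponential with rate Σλ = 0.00254 + 0.0027 = 0.00524.
E[min] = 1/Σλ = 1/0.00524 = 190.84 days.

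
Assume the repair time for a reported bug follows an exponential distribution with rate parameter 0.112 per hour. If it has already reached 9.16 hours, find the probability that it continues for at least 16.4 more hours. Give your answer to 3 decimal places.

P(X > s+t | X > s) = e^(−λ(s+t))/e^(−λs) = e^(−λt), independent of s = 9.16.
P(X > 16.4) = e^(−1.8368) ≈ 0.159.

0.159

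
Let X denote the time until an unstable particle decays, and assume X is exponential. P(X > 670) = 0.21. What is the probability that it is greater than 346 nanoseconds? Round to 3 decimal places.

e^(−λ·670) = 0.21 ⇒ λ = −ln(0.21)/670 = 0.00232932.
P(X > 346) = e^(−0.00232932·346) = e^(−0.80595) ≈ 0.447.

0.447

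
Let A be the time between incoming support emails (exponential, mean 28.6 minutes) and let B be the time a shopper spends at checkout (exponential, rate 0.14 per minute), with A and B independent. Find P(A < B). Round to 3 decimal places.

0.200

λ_1 = 1/28.6 = 0.034965, λ_2 = 0.14.
For independent exponentials, P(A < B) = λ_1/(λ_1+λ_2) = 0.034965/0.174965 ≈ 0.200.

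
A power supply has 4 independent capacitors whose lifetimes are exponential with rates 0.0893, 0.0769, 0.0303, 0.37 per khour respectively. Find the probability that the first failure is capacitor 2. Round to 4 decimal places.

0.1357

The time to first failure is exponential with rate Σλ = 0.0893 + 0.0769 + 0.0303 + 0.37 = 0.5665.
P(capacitor 2 first) = λ_2/Σλ = 0.0769/0.5665 ≈ 0.1357.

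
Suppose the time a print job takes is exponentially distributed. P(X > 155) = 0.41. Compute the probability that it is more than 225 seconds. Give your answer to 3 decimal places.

e^(−λ·155) = 0.41 ⇒ λ = −ln(0.41)/155 = 0.00575225.
P(X > 225) = e^(−0.00575225·225) = e^(−1.2943) ≈ 0.274.

0.274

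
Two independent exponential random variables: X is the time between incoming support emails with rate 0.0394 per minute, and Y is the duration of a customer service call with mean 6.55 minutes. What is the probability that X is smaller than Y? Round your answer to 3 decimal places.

0.205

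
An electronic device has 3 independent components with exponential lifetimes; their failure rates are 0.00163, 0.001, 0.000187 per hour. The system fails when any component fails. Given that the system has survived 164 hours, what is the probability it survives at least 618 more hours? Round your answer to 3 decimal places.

Time to first failure ~ Exp(Σλ) with Σλ = 0.002817.
By memorylessness, P(T > 164+618 | T > 164) = P(T > 618) = e^(−0.002817·618) ≈ 0.175.

0.175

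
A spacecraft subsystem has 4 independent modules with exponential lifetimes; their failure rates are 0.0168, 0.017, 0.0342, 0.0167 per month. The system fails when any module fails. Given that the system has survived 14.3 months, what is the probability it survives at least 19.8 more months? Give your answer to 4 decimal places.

0.1869

Time to first failure ~ Exp(Σλ) with Σλ = 0.0847.
By memorylessness, P(T > 14.3+19.8 | T > 14.3) = P(T > 19.8) = e^(−0.0847·19.8) ≈ 0.1869.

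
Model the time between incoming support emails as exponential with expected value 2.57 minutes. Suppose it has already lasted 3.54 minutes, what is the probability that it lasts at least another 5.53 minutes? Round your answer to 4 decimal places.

0.1163

The rate is λ = 1/2.57 = 0.389105 per minute.
P(X > s+t | X > s) = e^(−λ(s+t))/e^(−λs) = e^(−λt), independent of s = 3.54.
P(X > 5.53) = e^(−2.1518) ≈ 0.1163.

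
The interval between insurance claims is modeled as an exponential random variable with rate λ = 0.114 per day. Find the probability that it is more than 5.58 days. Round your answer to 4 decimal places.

0.5293

P(X > 5.58) = e^(−λ·5.58) = e^(−0.63612) ≈ 0.5293.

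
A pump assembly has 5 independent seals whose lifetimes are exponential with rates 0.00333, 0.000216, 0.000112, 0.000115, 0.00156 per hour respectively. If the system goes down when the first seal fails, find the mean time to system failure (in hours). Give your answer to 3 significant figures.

188

The time to first failure is exponential with rate Σλ = 0.00333 + 0.000216 + 0.000112 + 0.000115 + 0.00156 = 0.005333.
E[min] = 1/Σλ = 1/0.005333 = 187.512 hours.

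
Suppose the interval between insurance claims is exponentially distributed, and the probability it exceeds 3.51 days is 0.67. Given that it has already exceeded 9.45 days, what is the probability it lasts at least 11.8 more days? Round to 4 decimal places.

From e^(−λ·3.51) = 0.67, λ = −ln(0.67)/3.51 = 0.114096.
Memoryless: P(X > 9.45+11.8 | X > 9.45) = P(X > 11.8) = e^(−0.114096·11.8) ≈ 0.2602.

0.2602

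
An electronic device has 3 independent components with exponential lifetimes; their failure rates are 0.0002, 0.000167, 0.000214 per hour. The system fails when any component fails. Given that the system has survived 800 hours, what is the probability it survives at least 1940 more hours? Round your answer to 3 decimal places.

0.324

Time to first failure ~ Exp(Σλ) with Σλ = 0.000581.
By memorylessness, P(T > 800+1940 | T > 800) = P(T > 1940) = e^(−0.000581·1940) ≈ 0.324.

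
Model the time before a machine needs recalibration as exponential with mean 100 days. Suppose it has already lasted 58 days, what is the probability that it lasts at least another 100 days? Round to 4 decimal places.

The rate is λ = 1/100 = 0.01 per day.
By the memoryless property, P(X > 58+100 | X > 58) = P(X > 100).
P(X > 100) = e^(−1) ≈ 0.3679.

0.3679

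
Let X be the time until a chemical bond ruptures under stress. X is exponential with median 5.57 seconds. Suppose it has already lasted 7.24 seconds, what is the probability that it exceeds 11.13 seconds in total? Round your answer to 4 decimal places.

0.6163

For an exponential, median = ln(2)/λ, so λ = ln 2 / 5.57 = 0.124443 per second.
By the memoryless property, P(X > 7.24+3.89 | X > 7.24) = P(X > 3.89).
P(X > 3.89) = e^(−0.48408) ≈ 0.6163.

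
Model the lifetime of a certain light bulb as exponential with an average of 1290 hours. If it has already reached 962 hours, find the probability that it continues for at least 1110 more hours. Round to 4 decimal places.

0.4230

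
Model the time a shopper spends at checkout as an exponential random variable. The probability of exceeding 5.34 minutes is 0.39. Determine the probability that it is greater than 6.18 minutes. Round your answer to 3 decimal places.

0.336

e^(−λ·5.34) = 0.39 ⇒ λ = −ln(0.39)/5.34 = 0.176331.
P(X > 6.18) = e^(−0.176331·6.18) = e^(−1.0897) ≈ 0.336.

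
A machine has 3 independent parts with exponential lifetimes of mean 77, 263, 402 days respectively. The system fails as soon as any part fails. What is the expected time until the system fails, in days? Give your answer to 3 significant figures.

The first failure time is exponential with rate Σλ_i = 1/77 + 1/263 + 1/402 = 0.0192769 per day.
E[min] = 1/Σλ = 1/0.0192769 = 51.8757 days.

51.9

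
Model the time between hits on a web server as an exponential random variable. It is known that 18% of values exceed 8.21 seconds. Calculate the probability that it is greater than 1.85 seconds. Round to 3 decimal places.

0.679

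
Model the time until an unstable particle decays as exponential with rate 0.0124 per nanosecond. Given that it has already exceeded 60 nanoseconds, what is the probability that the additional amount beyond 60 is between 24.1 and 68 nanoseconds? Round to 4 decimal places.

Memoryless: the residual past 60 is again Exp(λ).
P(24.1 < residual < 68) = e^(−λ·24.1) − e^(−λ·68) = 0.74168 − 0.43033 ≈ 0.3113.

0.3113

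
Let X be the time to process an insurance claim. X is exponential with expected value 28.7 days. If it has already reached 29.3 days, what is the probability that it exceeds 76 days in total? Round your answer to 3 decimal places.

The rate is λ = 1/28.7 = 0.0348432 per day.
P(X > s+t | X > s) = e^(−λ(s+t))/e^(−λs) = e^(−λt), independent of s = 29.3.
P(X > 46.7) = e^(−1.6272) ≈ 0.196.

0.196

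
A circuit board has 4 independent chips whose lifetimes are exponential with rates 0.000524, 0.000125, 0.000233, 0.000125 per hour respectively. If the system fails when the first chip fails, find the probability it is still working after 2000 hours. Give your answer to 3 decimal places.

0.133

The time to first failure is exponential with rate Σλ = 0.000524 + 0.000125 + 0.000233 + 0.000125 = 0.001007.
P(min > 2000) = e^(−0.001007·2000) = e^(−2.014) ≈ 0.133.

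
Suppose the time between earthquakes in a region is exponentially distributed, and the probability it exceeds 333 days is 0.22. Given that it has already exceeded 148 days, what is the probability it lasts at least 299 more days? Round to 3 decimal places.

0.257

From e^(−λ·333) = 0.22, λ = −ln(0.22)/333 = 0.00454693.
Memoryless: P(X > 148+299 | X > 148) = P(X > 299) = e^(−0.00454693·299) ≈ 0.257.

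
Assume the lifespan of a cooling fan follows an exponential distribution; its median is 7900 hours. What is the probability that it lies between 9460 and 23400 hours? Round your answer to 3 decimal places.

0.308

For an exponential, median = ln(2)/λ, so λ = ln 2 / 7900 = 0.0000877401 per hour.
P(9460 < X < 23400) = e^(−λ·9460) − e^(−λ·23400) = 0.43604 − 0.12833 ≈ 0.308.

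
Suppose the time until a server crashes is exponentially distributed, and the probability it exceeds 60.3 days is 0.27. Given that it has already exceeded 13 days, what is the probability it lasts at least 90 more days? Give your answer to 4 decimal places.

From e^(−λ·60.3) = 0.27, λ = −ln(0.27)/60.3 = 0.0217137.
Memoryless: P(X > 13+90 | X > 13) = P(X > 90) = e^(−0.0217137·90) ≈ 0.1417.

0.1417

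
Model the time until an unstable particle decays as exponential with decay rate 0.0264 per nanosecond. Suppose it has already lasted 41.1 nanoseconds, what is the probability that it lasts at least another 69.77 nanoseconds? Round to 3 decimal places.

By the memoryless property, P(X > 41.1+69.77 | X > 41.1) = P(X > 69.77).
P(X > 69.77) = e^(−1.8419) ≈ 0.159.

0.159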